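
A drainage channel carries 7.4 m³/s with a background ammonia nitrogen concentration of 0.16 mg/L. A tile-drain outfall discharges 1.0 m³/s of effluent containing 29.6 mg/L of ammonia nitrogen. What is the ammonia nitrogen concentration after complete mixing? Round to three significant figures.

Mass balance: C = (7.400·0.1600 + 1.000·29.60) / 8.400 = 30.78/8.400 = 3.665 mg/L.

3.66 mg/L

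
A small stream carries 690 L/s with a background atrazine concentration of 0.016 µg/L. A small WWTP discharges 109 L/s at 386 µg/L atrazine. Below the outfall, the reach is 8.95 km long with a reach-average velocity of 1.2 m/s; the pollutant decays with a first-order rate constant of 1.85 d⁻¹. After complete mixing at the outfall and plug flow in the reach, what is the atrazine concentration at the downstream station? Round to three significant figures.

Mixed concentration C = ΣQC/ΣQ = (690.0·0.01600 + 109.0·386.0) / 799.0 = 42090/799.0 = 52.67 µg/L.
Travel time t = 8.95·1000 / 1.2 = 7458 s = 2.072 h.
Applying C = C₀e^(−kt): 52.67 × 0.8524 = 44.90 µg/L.

44.9 µg/L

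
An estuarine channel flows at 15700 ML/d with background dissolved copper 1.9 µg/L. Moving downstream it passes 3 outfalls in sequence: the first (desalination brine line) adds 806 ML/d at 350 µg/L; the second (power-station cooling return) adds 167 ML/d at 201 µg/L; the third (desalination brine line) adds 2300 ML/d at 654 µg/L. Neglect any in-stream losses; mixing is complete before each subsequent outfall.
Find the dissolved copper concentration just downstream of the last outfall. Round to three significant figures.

After outfall 1: Q = 15700 + 806.0 = 16510 ML/d; C = (15700·1.900 + 806.0·350.0)/16510 = 18.90 µg/L.
After outfall 2: Q = 16510 + 167.0 = 16670 ML/d; C = (16510·18.90 + 167.0·201.0)/16670 = 20.72 µg/L.
After outfall 3: Q = 16670 + 2300 = 18970 ML/d; C = (16670·20.72 + 2300·654.0)/18970 = 97.49 µg/L.

97.5 µg/L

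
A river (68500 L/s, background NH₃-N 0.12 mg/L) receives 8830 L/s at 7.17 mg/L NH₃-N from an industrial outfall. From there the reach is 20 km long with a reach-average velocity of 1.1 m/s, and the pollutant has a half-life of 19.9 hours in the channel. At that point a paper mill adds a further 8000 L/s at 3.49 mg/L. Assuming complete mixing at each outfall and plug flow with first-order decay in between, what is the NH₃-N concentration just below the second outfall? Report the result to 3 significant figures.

Conservation of mass: C = (68500·0.1200 + 8830·7.170) / 77330 = 71530/77330 = 0.9250 mg/L; combined flow 77330 L/s.
Travel time t = 20·1000 / 1.1 = 18180 s = 5.051 h.
Half-life 19.9 h → k = ln 2 / 19.9 = 0.03483 h⁻¹ = 0.8360 d⁻¹.
After decay, C = 0.9250 × e^(−kt) = 0.9250 × 0.8387 = 0.7758 mg/L.
Second outfall: C = (77330·0.7758 + 8000·3.490)/85330 = 1.030 mg/L.

1.03 mg/L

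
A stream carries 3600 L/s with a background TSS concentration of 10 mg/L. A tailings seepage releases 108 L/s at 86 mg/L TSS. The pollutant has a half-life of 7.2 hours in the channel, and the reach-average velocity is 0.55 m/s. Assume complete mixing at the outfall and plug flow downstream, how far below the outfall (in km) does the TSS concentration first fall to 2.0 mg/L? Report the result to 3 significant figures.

Flow-weighted average: C = (3600·10.00 + 108.0·86.00) / 3708 = 45290/3708 = 12.21 mg/L.
Half-life 7.2 h → k = ln 2 / 7.2 = 0.09627 h⁻¹ = 2.310 d⁻¹.
Set 12.21·exp(−k·t) = 2.0 → t = ln(12.21/2.0)/k = 67660 s = 18.79 h.
Distance = v·t = 0.55·67660 = 37210 m = 37.21 km.

37.2 km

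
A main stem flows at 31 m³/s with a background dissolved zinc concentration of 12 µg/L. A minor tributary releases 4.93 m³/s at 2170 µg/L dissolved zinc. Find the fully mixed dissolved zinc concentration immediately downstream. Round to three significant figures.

Conservation of mass: C = (31.00·12.00 + 4.930·2170) / 35.93 = 11070/35.93 = 308.1 µg/L.

308 µg/L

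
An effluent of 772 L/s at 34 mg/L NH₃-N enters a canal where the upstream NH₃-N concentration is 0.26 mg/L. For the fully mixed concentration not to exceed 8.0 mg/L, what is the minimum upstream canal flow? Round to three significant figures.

2590 L/s

Set C_mix = 8.0: (Q·0.2600 + 772.0·34.00) / (Q + 772.0) = 8.0
→ Q = 772.0·(34.00 − 8.0)/(8.0 − 0.2600) = 2593 L/s.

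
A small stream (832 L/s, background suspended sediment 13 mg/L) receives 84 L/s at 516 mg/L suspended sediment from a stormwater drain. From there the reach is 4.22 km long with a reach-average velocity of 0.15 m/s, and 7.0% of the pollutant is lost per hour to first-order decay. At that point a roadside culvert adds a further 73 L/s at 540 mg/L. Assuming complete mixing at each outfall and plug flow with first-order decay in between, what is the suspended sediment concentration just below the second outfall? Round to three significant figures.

70.9 mg/L

After mixing, C = (832.0·13.00 + 84.00·516.0) / 916.0 = 54160/916.0 = 59.13 mg/L; combined flow 916.0 L/s.
Travel time t = 4.22·1000 / 0.15 = 28130 s = 7.815 h.
7.0%/h lost → k = −ln(1 − 0.07) = 0.07257 h⁻¹.
First-order decay: C = 59.13·exp(−k·t) = 59.13·0.5672 = 33.53 mg/L.
At the second outfall, C = (916.0·33.53 + 73.00·540.0) / (916.0 + 73.00) = 70.92 mg/L.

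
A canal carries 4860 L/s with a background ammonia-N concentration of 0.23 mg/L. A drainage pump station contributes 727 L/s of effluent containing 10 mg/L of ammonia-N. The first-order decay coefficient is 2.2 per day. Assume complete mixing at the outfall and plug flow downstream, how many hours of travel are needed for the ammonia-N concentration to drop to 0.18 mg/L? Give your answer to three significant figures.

23.1 h

Mixed concentration C = ΣQC/ΣQ = (4860·0.2300 + 727.0·10.00) / 5587 = 8388/5587 = 1.501 mg/L.
1.501·exp(−k·t) = 0.18 → t = ln(1.501/0.18)/k = 83300 s = 23.14 h.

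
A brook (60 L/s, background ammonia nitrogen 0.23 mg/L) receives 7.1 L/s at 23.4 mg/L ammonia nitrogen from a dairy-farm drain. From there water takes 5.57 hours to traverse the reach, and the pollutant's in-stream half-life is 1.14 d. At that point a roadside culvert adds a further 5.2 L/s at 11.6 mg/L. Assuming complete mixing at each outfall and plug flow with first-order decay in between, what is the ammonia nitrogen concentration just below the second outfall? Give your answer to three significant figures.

3.00 mg/L

Mass balance: C = (60.00·0.2300 + 7.100·23.40) / 67.10 = 179.9/67.10 = 2.682 mg/L; combined flow 67.10 L/s.
Half-life 1.14 d → k = ln 2 / 1.14 = 0.6080 d⁻¹.
Applying C = C₀e^(−kt): 2.682 × 0.8684 = 2.329 mg/L.
At the second outfall, C = (67.10·2.329 + 5.200·11.60) / (67.10 + 5.200) = 2.996 mg/L.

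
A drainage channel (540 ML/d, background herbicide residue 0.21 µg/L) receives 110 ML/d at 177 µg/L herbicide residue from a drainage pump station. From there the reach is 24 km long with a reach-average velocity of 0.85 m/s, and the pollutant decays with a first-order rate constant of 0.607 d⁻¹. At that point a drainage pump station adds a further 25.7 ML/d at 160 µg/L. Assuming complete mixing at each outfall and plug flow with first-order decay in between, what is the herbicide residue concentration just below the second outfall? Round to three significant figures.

Mixed concentration C = ΣQC/ΣQ = (540.0·0.2100 + 110.0·177.0) / 650.0 = 19580/650.0 = 30.13 µg/L; combined flow 650.0 ML/d.
Travel time t = 24·1000 / 0.85 = 28240 s = 7.843 h.
First-order decay: C = 30.13·exp(−k·t) = 30.13·0.8201 = 24.71 µg/L.
At the second outfall, C = (650.0·24.71 + 25.70·160.0) / (650.0 + 25.70) = 29.85 µg/L.

29.9 µg/L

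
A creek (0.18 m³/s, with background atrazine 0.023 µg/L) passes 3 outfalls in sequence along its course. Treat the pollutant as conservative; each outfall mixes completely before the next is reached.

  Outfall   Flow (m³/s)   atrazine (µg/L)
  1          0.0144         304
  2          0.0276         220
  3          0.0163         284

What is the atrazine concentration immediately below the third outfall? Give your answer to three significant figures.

63.3 µg/L

After outfall 1: Q = 0.1800 + 0.01440 = 0.1944 m³/s; C = (0.1800·0.02300 + 0.01440·304.0)/0.1944 = 22.54 µg/L.
After outfall 2: Q = 0.1944 + 0.02760 = 0.2220 m³/s; C = (0.1944·22.54 + 0.02760·220.0)/0.2220 = 47.09 µg/L.
After outfall 3: Q = 0.2220 + 0.01630 = 0.2383 m³/s; C = (0.2220·47.09 + 0.01630·284.0)/0.2383 = 63.29 µg/L.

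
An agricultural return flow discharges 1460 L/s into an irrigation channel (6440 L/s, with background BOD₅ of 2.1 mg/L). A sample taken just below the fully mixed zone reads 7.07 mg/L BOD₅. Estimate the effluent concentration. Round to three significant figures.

Mass balance: 6440·2.100 + 1460·Cₑ = 7900·7.070
→ Cₑ = (7900·7.070 − 6440·2.100) / 1460 = 28.99 mg/L.

29.0 mg/L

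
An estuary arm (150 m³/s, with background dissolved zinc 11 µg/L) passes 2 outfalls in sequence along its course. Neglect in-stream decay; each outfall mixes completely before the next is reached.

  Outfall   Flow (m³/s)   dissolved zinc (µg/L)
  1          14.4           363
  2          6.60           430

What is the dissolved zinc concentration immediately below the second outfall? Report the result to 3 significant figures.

56.8 µg/L

Outfall 1: combined Q = 164.4 m³/s; C = (150.0·11.00 + 14.40·363.0)/164.4 = 41.83 µg/L.
Outfall 2: combined Q = 171.0 m³/s; C = (164.4·41.83 + 6.600·430.0)/171.0 = 56.81 µg/L.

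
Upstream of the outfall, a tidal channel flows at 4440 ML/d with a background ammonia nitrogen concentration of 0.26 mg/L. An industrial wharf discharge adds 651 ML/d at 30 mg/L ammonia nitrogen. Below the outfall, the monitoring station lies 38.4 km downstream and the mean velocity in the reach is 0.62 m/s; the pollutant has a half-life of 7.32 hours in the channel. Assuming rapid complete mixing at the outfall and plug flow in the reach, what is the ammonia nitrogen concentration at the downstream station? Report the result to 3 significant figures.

After mixing, C = (4440·0.2600 + 651.0·30.00) / 5091 = 20680/5091 = 4.063 mg/L.
Travel time t = 38.4·1000 / 0.62 = 61940 s = 17.20 h.
Half-life 7.32 h → k = ln 2 / 7.32 = 0.09469 h⁻¹ = 2.273 d⁻¹.
First-order decay: C = 4.063·exp(−k·t) = 4.063·0.1961 = 0.7968 mg/L.

0.797 mg/L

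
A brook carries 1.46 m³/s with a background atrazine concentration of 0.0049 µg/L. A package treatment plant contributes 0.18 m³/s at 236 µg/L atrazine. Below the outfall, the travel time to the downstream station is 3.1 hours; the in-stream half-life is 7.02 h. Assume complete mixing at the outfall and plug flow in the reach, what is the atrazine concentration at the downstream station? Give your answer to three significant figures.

Mass balance: C = (1.460·0.004900 + 0.1800·236.0) / 1.640 = 42.49/1.640 = 25.91 µg/L.
Half-life 7.02 h → k = ln 2 / 7.02 = 0.09874 h⁻¹ = 2.370 d⁻¹.
Decay over the reach: 25.91·exp(−kt) = 25.91·0.7363 = 19.08 µg/L.

19.1 µg/L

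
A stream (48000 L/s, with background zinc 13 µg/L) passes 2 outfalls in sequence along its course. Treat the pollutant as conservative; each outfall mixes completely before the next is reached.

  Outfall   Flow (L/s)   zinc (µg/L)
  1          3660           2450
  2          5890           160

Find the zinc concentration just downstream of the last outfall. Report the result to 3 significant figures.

Outfall 1: combined Q = 51660 L/s; C = (48000·13.00 + 3660·2450)/51660 = 185.7 µg/L.
Outfall 2: combined Q = 57550 L/s; C = (51660·185.7 + 5890·160.0)/57550 = 183.0 µg/L.

183 µg/L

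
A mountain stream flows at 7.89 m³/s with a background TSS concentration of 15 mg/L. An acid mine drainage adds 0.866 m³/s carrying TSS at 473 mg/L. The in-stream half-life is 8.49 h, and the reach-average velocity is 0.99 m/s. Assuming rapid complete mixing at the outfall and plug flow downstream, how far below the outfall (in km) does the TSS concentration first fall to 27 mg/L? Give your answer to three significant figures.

35.1 km

Mixed concentration C = ΣQC/ΣQ = (7.890·15.00 + 0.8660·473.0) / 8.756 = 528.0/8.756 = 60.30 mg/L.
Half-life 8.49 h → k = ln 2 / 8.49 = 0.08164 h⁻¹ = 1.959 d⁻¹.
Set 60.30·exp(−k·t) = 27 → t = ln(60.30/27)/k = 35430 s = 9.841 h.
Distance = v·t = 0.99·35430 = 35070 m = 35.07 km.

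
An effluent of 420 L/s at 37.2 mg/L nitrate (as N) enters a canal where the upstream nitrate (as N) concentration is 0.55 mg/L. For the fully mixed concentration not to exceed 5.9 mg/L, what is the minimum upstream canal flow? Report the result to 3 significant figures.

2460 L/s

Set C_mix = 5.9: (Q·0.5500 + 420.0·37.20) / (Q + 420.0) = 5.9
→ Q = 420.0·(37.20 − 5.9)/(5.9 − 0.5500) = 2457 L/s.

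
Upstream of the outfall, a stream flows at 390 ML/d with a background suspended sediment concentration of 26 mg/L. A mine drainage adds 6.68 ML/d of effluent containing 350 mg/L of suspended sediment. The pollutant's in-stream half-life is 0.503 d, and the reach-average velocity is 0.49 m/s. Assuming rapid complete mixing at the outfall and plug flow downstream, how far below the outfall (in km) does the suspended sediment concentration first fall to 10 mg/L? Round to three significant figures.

Conservation of mass: C = (390.0·26.00 + 6.680·350.0) / 396.7 = 12480/396.7 = 31.46 mg/L.
Half-life 0.503 d → k = ln 2 / 0.503 = 1.378 d⁻¹.
Set 31.46·exp(−k·t) = 10 → t = ln(31.46/10)/k = 71850 s = 19.96 h.
Distance = v·t = 0.49·71850 = 35210 m = 35.21 km.

35.2 km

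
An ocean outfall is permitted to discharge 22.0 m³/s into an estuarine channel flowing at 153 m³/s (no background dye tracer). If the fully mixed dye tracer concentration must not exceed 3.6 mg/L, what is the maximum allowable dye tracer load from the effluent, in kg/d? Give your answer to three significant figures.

54400 kg/d

Mass balance at the limit: 153.0·0 + 22.00·Cₑ = 175.0·3.6 → Cₑ = 28.64 mg/L.
Load = 22.00 m³/s × 28.64 g/m³ × 86 400 s/d = 54430 kg/d.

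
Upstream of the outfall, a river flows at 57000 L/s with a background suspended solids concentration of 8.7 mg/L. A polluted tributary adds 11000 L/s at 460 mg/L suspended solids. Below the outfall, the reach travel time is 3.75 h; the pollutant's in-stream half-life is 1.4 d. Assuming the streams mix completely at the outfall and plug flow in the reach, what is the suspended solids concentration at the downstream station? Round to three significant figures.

Mixed concentration C = ΣQC/ΣQ = (57000·8.700 + 11000·460.0) / 68000 = 5556000/68000 = 81.70 mg/L.
Half-life 1.4 d → k = ln 2 / 1.4 = 0.4951 d⁻¹.
After decay, C = 81.70 × e^(−kt) = 81.70 × 0.9256 = 75.62 mg/L.

75.6 mg/L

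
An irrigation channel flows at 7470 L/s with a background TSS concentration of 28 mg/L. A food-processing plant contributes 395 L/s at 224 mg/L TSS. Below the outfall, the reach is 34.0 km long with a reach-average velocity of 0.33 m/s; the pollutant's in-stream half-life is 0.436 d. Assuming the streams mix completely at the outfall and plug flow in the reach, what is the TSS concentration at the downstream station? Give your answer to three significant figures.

5.68 mg/L

Mass balance: C = (7470·28.00 + 395.0·224.0) / 7865 = 297600/7865 = 37.84 mg/L.
Travel time t = 34.0·1000 / 0.33 = 103000 s = 28.62 h.
Half-life 0.436 d → k = ln 2 / 0.436 = 1.590 d⁻¹.
Applying C = C₀e^(−kt): 37.84 × 0.1502 = 5.684 mg/L.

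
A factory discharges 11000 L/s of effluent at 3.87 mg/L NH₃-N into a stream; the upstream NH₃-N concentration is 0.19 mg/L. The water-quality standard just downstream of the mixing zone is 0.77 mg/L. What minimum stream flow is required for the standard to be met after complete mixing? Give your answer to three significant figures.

Set C_mix = 0.77: (Q·0.1900 + 11000·3.870) / (Q + 11000) = 0.77
→ Q = 11000·(3.870 − 0.77)/(0.77 − 0.1900) = 58790 L/s.

58800 L/s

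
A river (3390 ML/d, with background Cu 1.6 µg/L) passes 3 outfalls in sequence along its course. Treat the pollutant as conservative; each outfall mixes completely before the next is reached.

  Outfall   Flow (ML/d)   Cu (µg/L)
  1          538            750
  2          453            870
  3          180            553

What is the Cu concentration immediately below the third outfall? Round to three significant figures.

After outfall 1: Q = 3390 + 538.0 = 3928 ML/d; C = (3390·1.600 + 538.0·750.0)/3928 = 104.1 µg/L.
After outfall 2: Q = 3928 + 453.0 = 4381 ML/d; C = (3928·104.1 + 453.0·870.0)/4381 = 183.3 µg/L.
After outfall 3: Q = 4381 + 180.0 = 4561 ML/d; C = (4381·183.3 + 180.0·553.0)/4561 = 197.9 µg/L.

198 µg/L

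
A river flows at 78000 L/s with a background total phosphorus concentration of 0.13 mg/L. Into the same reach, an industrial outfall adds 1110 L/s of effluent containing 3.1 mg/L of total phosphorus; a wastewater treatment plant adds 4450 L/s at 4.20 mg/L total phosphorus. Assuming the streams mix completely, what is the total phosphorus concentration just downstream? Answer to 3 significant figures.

Mixed concentration C = ΣQC/ΣQ = (78000·0.1300 + 1110·3.100 + 4450·4.200) / 83560 = 32270/83560 = 0.3862 mg/L.

0.386 mg/L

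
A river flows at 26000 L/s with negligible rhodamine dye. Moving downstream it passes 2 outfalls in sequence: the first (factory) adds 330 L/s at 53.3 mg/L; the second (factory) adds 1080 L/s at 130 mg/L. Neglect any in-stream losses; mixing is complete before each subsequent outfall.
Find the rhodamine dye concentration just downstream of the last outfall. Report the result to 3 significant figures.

Below outfall 1: Q → 26330 L/s, C = (26000·0 + 330.0·53.30)/26330 = 0.6680 mg/L.
Below outfall 2: Q → 27410 L/s, C = (26330·0.6680 + 1080·130.0)/27410 = 5.764 mg/L.

5.76 mg/L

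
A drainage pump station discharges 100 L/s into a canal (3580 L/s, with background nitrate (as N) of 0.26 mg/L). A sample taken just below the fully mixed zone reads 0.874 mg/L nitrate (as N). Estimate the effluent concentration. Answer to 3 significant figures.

22.9 mg/L

Mass balance: 3580·0.2600 + 100.0·Cₑ = 3680·0.8740
→ Cₑ = (3680·0.8740 − 3580·0.2600) / 100.0 = 22.86 mg/L.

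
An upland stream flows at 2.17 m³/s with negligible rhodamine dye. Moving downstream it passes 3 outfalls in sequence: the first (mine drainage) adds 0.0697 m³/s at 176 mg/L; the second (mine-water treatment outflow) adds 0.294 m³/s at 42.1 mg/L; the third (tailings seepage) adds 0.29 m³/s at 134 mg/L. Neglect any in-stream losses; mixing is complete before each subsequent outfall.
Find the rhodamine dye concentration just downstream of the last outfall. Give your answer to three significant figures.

22.5 mg/L

Below outfall 1: Q → 2.240 m³/s, C = (2.170·0 + 0.06970·176.0)/2.240 = 5.477 mg/L.
Below outfall 2: Q → 2.534 m³/s, C = (2.240·5.477 + 0.2940·42.10)/2.534 = 9.727 mg/L.
Below outfall 3: Q → 2.824 m³/s, C = (2.534·9.727 + 0.2900·134.0)/2.824 = 22.49 mg/L.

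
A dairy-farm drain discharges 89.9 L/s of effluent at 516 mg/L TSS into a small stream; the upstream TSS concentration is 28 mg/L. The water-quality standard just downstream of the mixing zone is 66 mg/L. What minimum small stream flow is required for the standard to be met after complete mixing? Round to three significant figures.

1060 L/s

Set C_mix = 66: (Q·28.00 + 89.90·516.0) / (Q + 89.90) = 66
→ Q = 89.90·(516.0 − 66)/(66 − 28.00) = 1065 L/s.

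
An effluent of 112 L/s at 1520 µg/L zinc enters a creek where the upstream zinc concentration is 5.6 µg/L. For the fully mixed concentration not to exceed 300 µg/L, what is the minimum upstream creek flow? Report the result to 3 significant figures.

464 L/s

Set C_mix = 300: (Q·5.600 + 112.0·1520) / (Q + 112.0) = 300
→ Q = 112.0·(1520 − 300)/(300 − 5.600) = 464.1 L/s.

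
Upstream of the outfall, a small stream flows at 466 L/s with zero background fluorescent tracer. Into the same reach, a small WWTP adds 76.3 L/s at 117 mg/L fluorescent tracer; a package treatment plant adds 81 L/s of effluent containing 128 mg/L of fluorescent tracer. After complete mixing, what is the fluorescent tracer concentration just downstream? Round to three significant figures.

31.0 mg/L

Flow-weighted average: C = (466.0·0 + 76.30·117.0 + 81.00·128.0) / 623.3 = 19300/623.3 = 30.96 mg/L.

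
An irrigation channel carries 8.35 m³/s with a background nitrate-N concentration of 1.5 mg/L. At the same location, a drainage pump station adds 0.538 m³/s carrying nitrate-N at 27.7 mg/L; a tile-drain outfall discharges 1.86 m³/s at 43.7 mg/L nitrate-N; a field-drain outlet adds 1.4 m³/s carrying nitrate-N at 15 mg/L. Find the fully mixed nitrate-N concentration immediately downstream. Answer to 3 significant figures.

10.7 mg/L

After mixing, C = (8.350·1.500 + 0.5380·27.70 + 1.860·43.70 + 1.400·15.00) / 12.15 = 129.7/12.15 = 10.68 mg/L.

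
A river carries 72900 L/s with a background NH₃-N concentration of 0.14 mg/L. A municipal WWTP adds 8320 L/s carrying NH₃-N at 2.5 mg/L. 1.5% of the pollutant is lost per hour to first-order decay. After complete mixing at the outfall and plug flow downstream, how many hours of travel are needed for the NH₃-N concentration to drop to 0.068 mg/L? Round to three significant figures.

Mass balance: C = (72900·0.1400 + 8320·2.500) / 81220 = 31010/81220 = 0.3818 mg/L.
1.5%/h lost → k = −ln(1 − 0.015) = 0.01511 h⁻¹.
0.3818·exp(−k·t) = 0.068 → t = ln(0.3818/0.068)/k = 411000 s = 114.2 h.

114 h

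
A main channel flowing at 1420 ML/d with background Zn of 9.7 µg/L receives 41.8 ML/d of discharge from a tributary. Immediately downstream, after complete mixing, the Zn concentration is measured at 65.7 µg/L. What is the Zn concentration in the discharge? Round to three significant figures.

1970 µg/L

Mass balance: 1420·9.700 + 41.80·Cₑ = 1462·65.70
→ Cₑ = (1462·65.70 − 1420·9.700) / 41.80 = 1968 µg/L.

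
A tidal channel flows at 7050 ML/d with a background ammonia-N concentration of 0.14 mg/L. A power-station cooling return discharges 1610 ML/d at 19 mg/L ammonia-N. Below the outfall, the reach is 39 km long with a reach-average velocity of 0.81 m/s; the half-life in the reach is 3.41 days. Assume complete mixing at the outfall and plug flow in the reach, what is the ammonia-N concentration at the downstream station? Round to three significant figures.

After mixing, C = (7050·0.1400 + 1610·19.00) / 8660 = 31580/8660 = 3.646 mg/L.
Travel time t = 39·1000 / 0.81 = 48150 s = 13.37 h.
Half-life 3.41 d → k = ln 2 / 3.41 = 0.2033 d⁻¹.
Applying C = C₀e^(−kt): 3.646 × 0.8929 = 3.256 mg/L.

3.26 mg/L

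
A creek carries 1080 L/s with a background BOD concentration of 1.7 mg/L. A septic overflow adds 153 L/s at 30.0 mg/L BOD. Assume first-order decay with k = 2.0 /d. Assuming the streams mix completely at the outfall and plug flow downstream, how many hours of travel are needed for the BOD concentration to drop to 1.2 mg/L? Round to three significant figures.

After mixing, C = (1080·1.700 + 153.0·30.00) / 1233 = 6426/1233 = 5.212 mg/L.
5.212·exp(−k·t) = 1.2 → t = ln(5.212/1.2)/k = 63440 s = 17.62 h.

17.6 h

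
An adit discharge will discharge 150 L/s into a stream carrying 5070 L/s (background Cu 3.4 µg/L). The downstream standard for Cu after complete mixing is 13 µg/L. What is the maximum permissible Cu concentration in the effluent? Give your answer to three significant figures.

337 µg/L

At the limit, (Qr·Cr + Qe·Cₑ)/(Qr + Qe) = 13:
Cₑ = (5220·13 − 5070·3.400) / 150.0 = 337.5 µg/L.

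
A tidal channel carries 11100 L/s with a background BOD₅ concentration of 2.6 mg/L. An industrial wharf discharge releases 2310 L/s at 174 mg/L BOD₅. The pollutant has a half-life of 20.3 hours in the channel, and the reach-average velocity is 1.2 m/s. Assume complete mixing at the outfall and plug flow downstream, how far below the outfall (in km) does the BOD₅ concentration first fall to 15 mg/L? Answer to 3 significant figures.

Mixed concentration C = ΣQC/ΣQ = (11100·2.600 + 2310·174.0) / 13410 = 430800/13410 = 32.13 mg/L.
Half-life 20.3 h → k = ln 2 / 20.3 = 0.03415 h⁻¹ = 0.8195 d⁻¹.
Set 32.13·exp(−k·t) = 15 → t = ln(32.13/15)/k = 80300 s = 22.30 h.
Distance = v·t = 1.2·80300 = 96360 m = 96.36 km.

96.4 km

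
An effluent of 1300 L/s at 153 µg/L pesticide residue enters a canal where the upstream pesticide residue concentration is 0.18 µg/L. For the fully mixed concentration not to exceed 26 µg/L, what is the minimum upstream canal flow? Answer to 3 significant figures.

Set C_mix = 26: (Q·0.1800 + 1300·153.0) / (Q + 1300) = 26
→ Q = 1300·(153.0 − 26)/(26 − 0.1800) = 6394 L/s.

6390 L/s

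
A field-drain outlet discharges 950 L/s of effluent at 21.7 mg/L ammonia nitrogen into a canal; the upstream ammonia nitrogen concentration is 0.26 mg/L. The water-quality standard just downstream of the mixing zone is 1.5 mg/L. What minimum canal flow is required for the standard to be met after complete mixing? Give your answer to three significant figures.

15500 L/s

Set C_mix = 1.5: (Q·0.2600 + 950.0·21.70) / (Q + 950.0) = 1.5
→ Q = 950.0·(21.70 − 1.5)/(1.5 − 0.2600) = 15480 L/s.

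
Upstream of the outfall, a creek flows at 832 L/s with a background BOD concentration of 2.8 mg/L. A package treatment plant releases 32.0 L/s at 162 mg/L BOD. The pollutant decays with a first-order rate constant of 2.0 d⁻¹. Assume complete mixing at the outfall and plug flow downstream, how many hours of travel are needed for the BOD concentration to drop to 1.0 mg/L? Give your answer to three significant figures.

26.0 h

Conservation of mass: C = (832.0·2.800 + 32.00·162.0) / 864.0 = 7514/864.0 = 8.696 mg/L.
8.696·exp(−k·t) = 1.0 → t = ln(8.696/1.0)/k = 93440 s = 25.95 h.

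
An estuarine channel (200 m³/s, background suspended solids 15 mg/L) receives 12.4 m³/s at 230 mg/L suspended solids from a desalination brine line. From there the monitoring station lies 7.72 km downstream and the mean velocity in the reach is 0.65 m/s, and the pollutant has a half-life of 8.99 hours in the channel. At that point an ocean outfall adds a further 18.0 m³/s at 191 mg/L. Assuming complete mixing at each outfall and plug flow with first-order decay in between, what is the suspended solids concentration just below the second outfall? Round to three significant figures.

Mixed concentration C = ΣQC/ΣQ = (200.0·15.00 + 12.40·230.0) / 212.4 = 5852/212.4 = 27.55 mg/L; combined flow 212.4 m³/s.
Travel time t = 7.72·1000 / 0.65 = 11880 s = 3.299 h.
Half-life 8.99 h → k = ln 2 / 8.99 = 0.07710 h⁻¹ = 1.850 d⁻¹.
After decay, C = 27.55 × e^(−kt) = 27.55 × 0.7754 = 21.36 mg/L.
At the second outfall, C = (212.4·21.36 + 18.00·191.0) / (212.4 + 18.00) = 34.62 mg/L.

34.6 mg/L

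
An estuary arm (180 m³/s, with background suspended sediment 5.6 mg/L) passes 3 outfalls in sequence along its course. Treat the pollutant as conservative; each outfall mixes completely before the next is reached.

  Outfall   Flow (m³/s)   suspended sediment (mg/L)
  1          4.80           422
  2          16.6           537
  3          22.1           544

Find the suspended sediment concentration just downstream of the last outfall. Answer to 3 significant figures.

After outfall 1: Q = 180.0 + 4.800 = 184.8 m³/s; C = (180.0·5.600 + 4.800·422.0)/184.8 = 16.42 mg/L.
After outfall 2: Q = 184.8 + 16.60 = 201.4 m³/s; C = (184.8·16.42 + 16.60·537.0)/201.4 = 59.32 mg/L.
After outfall 3: Q = 201.4 + 22.10 = 223.5 m³/s; C = (201.4·59.32 + 22.10·544.0)/223.5 = 107.2 mg/L.

107 mg/L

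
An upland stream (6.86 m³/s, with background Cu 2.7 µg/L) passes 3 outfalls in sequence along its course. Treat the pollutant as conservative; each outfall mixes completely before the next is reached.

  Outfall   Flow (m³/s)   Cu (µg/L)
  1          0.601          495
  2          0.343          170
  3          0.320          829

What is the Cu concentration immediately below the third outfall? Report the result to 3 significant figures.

Outfall 1: combined Q = 7.461 m³/s; C = (6.860·2.700 + 0.6010·495.0)/7.461 = 42.36 µg/L.
Outfall 2: combined Q = 7.804 m³/s; C = (7.461·42.36 + 0.3430·170.0)/7.804 = 47.97 µg/L.
Outfall 3: combined Q = 8.124 m³/s; C = (7.804·47.97 + 0.3200·829.0)/8.124 = 78.73 µg/L.

78.7 µg/L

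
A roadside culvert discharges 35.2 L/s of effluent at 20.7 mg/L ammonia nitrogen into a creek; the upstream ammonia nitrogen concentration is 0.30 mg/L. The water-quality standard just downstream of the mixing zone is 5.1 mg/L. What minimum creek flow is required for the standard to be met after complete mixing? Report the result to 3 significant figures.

114 L/s

Set C_mix = 5.1: (Q·0.3000 + 35.20·20.70) / (Q + 35.20) = 5.1
→ Q = 35.20·(20.70 − 5.1)/(5.1 − 0.3000) = 114.4 L/s.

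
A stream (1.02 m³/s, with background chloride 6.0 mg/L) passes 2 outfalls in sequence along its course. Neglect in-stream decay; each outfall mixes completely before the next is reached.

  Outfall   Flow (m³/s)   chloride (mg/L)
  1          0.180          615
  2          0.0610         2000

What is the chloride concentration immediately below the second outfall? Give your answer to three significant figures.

189 mg/L

After outfall 1: Q = 1.020 + 0.1800 = 1.200 m³/s; C = (1.020·6.000 + 0.1800·615.0)/1.200 = 97.35 mg/L.
After outfall 2: Q = 1.200 + 0.06100 = 1.261 m³/s; C = (1.200·97.35 + 0.06100·2000)/1.261 = 189.4 mg/L.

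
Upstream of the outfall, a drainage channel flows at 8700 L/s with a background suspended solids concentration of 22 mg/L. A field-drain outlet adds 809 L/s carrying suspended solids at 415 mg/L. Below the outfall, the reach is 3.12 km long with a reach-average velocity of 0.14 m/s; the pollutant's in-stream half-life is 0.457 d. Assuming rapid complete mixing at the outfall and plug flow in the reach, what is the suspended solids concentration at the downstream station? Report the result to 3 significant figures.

Flow-weighted average: C = (8700·22.00 + 809.0·415.0) / 9509 = 527100/9509 = 55.44 mg/L.
Travel time t = 3.12·1000 / 0.14 = 22290 s = 6.190 h.
Half-life 0.457 d → k = ln 2 / 0.457 = 1.517 d⁻¹.
Decay over the reach: 55.44·exp(−kt) = 55.44·0.6762 = 37.49 mg/L.

37.5 mg/L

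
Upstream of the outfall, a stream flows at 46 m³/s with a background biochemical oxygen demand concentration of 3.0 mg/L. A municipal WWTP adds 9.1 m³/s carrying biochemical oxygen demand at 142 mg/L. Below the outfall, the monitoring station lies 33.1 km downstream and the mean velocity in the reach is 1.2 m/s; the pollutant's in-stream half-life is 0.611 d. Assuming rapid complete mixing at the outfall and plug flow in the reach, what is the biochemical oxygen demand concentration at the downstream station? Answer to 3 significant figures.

Mixed concentration C = ΣQC/ΣQ = (46.00·3.000 + 9.100·142.0) / 55.10 = 1430/55.10 = 25.96 mg/L.
Travel time t = 33.1·1000 / 1.2 = 27580 s = 7.662 h.
Half-life 0.611 d → k = ln 2 / 0.611 = 1.134 d⁻¹.
Applying C = C₀e^(−kt): 25.96 × 0.6962 = 18.07 mg/L.

18.1 mg/L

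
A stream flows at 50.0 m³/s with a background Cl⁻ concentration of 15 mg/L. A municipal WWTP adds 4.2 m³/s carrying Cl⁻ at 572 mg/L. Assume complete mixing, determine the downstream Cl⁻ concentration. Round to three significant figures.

Flow-weighted average: C = (50.00·15.00 + 4.200·572.0) / 54.20 = 3152/54.20 = 58.16 mg/L.

58.2 mg/L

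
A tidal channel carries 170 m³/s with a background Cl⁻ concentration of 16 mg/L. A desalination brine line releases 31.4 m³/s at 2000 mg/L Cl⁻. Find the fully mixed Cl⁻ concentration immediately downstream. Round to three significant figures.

Conservation of mass: C = (170.0·16.00 + 31.40·2000) / 201.4 = 65520/201.4 = 325.3 mg/L.

325 mg/L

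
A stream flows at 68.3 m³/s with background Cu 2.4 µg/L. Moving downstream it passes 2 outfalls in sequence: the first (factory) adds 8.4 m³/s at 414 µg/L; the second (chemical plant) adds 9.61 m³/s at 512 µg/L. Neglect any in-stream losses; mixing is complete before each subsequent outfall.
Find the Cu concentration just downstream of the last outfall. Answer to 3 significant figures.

99.2 µg/L

Below outfall 1: Q → 76.70 m³/s, C = (68.30·2.400 + 8.400·414.0)/76.70 = 47.48 µg/L.
Below outfall 2: Q → 86.31 m³/s, C = (76.70·47.48 + 9.610·512.0)/86.31 = 99.20 µg/L.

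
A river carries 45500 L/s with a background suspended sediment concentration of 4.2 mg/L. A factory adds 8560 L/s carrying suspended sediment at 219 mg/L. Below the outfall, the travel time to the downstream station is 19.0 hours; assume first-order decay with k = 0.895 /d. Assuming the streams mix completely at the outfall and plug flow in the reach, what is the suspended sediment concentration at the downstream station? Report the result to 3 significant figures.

18.8 mg/L

Conservation of mass: C = (45500·4.200 + 8560·219.0) / 54060 = 2066000/54060 = 38.21 mg/L.
First-order decay: C = 38.21·exp(−k·t) = 38.21·0.4924 = 18.81 mg/L.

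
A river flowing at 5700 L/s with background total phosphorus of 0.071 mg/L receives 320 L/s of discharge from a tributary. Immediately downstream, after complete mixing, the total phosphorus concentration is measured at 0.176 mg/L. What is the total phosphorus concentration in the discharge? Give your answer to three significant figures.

2.05 mg/L

Mass balance: 5700·0.07100 + 320.0·Cₑ = 6020·0.1760
→ Cₑ = (6020·0.1760 − 5700·0.07100) / 320.0 = 2.046 mg/L.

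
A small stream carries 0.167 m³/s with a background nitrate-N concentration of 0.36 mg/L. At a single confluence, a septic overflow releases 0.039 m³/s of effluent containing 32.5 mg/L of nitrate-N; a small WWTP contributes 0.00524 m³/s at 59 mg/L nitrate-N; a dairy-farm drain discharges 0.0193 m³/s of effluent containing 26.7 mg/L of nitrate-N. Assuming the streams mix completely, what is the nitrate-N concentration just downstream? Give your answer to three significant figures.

Mixed concentration C = ΣQC/ΣQ = (0.1670·0.3600 + 0.03900·32.50 + 0.005240·59.00 + 0.01930·26.70) / 0.2305 = 2.152/0.2305 = 9.335 mg/L.

9.33 mg/L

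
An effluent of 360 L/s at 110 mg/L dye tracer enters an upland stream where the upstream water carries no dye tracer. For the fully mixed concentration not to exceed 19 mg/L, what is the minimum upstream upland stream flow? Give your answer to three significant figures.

1720 L/s

Set C_mix = 19: (Q·0 + 360.0·110.0) / (Q + 360.0) = 19
→ Q = 360.0·(110.0 − 19)/(19 − 0) = 1724 L/s.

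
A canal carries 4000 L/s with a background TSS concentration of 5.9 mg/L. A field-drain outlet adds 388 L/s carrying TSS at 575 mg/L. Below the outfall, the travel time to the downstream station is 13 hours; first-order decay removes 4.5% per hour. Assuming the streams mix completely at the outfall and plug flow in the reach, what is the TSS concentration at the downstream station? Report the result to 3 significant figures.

30.9 mg/L

Conservation of mass: C = (4000·5.900 + 388.0·575.0) / 4388 = 246700/4388 = 56.22 mg/L.
4.5%/h lost → k = −ln(1 − 0.045) = 0.04604 h⁻¹.
Decay over the reach: 56.22·exp(−kt) = 56.22·0.5496 = 30.90 mg/L.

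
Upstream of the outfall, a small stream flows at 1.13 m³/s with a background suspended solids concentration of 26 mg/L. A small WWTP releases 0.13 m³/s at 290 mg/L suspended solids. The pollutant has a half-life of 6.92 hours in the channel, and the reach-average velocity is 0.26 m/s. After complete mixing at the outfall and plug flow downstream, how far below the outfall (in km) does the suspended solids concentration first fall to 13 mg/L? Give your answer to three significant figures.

Mass balance: C = (1.130·26.00 + 0.1300·290.0) / 1.260 = 67.08/1.260 = 53.24 mg/L.
Half-life 6.92 h → k = ln 2 / 6.92 = 0.1002 h⁻¹ = 2.404 d⁻¹.
Set 53.24·exp(−k·t) = 13 → t = ln(53.24/13)/k = 50670 s = 14.07 h.
Distance = v·t = 0.26·50670 = 13170 m = 13.17 km.

13.2 km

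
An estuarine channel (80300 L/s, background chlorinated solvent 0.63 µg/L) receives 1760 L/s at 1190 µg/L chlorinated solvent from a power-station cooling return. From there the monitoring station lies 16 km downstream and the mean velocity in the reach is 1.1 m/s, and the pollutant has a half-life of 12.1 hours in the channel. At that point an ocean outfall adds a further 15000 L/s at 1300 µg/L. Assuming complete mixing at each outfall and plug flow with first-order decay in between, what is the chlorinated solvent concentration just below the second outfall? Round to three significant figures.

218 µg/L

Mass balance: C = (80300·0.6300 + 1760·1190) / 82060 = 2145000/82060 = 26.14 µg/L; combined flow 82060 L/s.
Travel time t = 16·1000 / 1.1 = 14550 s = 4.040 h.
Half-life 12.1 h → k = ln 2 / 12.1 = 0.05728 h⁻¹ = 1.375 d⁻¹.
Decay over the reach: 26.14·exp(−kt) = 26.14·0.7934 = 20.74 µg/L.
Second outfall: C = (82060·20.74 + 15000·1300)/97060 = 218.4 µg/L.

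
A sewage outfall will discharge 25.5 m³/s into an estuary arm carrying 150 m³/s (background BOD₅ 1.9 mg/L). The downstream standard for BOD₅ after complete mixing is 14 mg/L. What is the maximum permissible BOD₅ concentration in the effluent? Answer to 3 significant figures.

At the limit, (Qr·Cr + Qe·Cₑ)/(Qr + Qe) = 14:
Cₑ = (175.5·14 − 150.0·1.900) / 25.50 = 85.18 mg/L.

85.2 mg/L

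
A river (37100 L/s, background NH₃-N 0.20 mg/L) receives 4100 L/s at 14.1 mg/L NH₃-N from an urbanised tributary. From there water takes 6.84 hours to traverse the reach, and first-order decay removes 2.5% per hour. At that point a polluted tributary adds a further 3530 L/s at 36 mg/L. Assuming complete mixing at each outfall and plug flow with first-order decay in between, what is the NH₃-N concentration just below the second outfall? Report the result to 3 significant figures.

Conservation of mass: C = (37100·0.2000 + 4100·14.10) / 41200 = 65230/41200 = 1.583 mg/L; combined flow 41200 L/s.
2.5%/h lost → k = −ln(1 − 0.025) = 0.02532 h⁻¹.
Decay over the reach: 1.583·exp(−kt) = 1.583·0.8410 = 1.332 mg/L.
Second outfall: C = (41200·1.332 + 3530·36.00)/44730 = 4.067 mg/L.

4.07 mg/L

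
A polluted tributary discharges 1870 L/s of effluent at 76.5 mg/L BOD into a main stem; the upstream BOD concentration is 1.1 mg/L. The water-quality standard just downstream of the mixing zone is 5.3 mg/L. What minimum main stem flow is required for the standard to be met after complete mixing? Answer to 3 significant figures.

Set C_mix = 5.3: (Q·1.100 + 1870·76.50) / (Q + 1870) = 5.3
→ Q = 1870·(76.50 − 5.3)/(5.3 − 1.100) = 31700 L/s.

31700 L/s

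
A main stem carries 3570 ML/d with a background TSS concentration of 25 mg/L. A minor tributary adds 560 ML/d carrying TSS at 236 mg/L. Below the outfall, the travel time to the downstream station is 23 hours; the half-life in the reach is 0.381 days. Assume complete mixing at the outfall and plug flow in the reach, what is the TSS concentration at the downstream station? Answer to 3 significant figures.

9.38 mg/L

After mixing, C = (3570·25.00 + 560.0·236.0) / 4130 = 221400/4130 = 53.61 mg/L.
Half-life 0.381 d → k = ln 2 / 0.381 = 1.819 d⁻¹.
Decay over the reach: 53.61·exp(−kt) = 53.61·0.1749 = 9.377 mg/L.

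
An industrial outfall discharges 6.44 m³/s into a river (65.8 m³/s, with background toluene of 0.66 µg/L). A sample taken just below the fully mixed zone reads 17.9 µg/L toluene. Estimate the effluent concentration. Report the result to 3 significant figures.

Mass balance: 65.80·0.6600 + 6.440·Cₑ = 72.24·17.90
→ Cₑ = (72.24·17.90 − 65.80·0.6600) / 6.440 = 194.0 µg/L.

194 µg/L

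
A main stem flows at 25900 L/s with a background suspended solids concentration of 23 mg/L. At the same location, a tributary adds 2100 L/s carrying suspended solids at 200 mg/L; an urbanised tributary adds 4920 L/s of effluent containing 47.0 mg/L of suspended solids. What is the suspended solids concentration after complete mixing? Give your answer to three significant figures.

Flow-weighted average: C = (25900·23.00 + 2100·200.0 + 4920·47.00) / 32920 = 1247000/32920 = 37.88 mg/L.

37.9 mg/L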